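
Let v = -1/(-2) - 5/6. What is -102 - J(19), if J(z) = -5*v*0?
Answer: -102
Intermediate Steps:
v = -⅓ (v = -1*(-½) - 5*⅙ = ½ - ⅚ = -⅓ ≈ -0.33333)
J(z) = 0 (J(z) = -5*(-⅓)*0 = (5/3)*0 = 0)
-102 - J(19) = -102 - 1*0 = -102 + 0 = -102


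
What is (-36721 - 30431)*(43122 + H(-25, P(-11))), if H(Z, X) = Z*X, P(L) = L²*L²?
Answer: 21683582256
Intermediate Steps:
P(L) = L⁴
H(Z, X) = X*Z
(-36721 - 30431)*(43122 + H(-25, P(-11))) = (-36721 - 30431)*(43122 + (-11)⁴*(-25)) = -67152*(43122 + 14641*(-25)) = -67152*(43122 - 366025) = -67152*(-322903) = 21683582256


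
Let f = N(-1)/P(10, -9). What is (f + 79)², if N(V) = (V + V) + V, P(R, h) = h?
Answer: 56644/9 ≈ 6293.8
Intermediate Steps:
N(V) = 3*V (N(V) = 2*V + V = 3*V)
f = ⅓ (f = (3*(-1))/(-9) = -3*(-⅑) = ⅓ ≈ 0.33333)
(f + 79)² = (⅓ + 79)² = (238/3)² = 56644/9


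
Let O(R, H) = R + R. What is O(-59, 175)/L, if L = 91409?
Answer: -118/91409 ≈ -0.0012909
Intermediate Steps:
O(R, H) = 2*R
O(-59, 175)/L = (2*(-59))/91409 = -118*1/91409 = -118/91409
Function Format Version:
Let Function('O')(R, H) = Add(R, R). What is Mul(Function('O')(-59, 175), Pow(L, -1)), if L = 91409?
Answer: Rational(-118, 91409) ≈ -0.0012909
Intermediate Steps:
Function('O')(R, H) = Mul(2, R)
Mul(Function('O')(-59, 175), Pow(L, -1)) = Mul(Mul(2, -59), Pow(91409, -1)) = Mul(-118, Rational(1, 91409)) = Rational(-118, 91409)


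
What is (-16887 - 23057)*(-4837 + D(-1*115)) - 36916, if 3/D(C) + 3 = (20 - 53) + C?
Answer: 29169123844/151 ≈ 1.9317e+8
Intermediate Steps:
D(C) = 3/(-36 + C) (D(C) = 3/(-3 + ((20 - 53) + C)) = 3/(-3 + (-33 + C)) = 3/(-36 + C))
(-16887 - 23057)*(-4837 + D(-1*115)) - 36916 = (-16887 - 23057)*(-4837 + 3/(-36 - 1*115)) - 36916 = -39944*(-4837 + 3/(-36 - 115)) - 36916 = -39944*(-4837 + 3/(-151)) - 36916 = -39944*(-4837 + 3*(-1/151)) - 36916 = -39944*(-4837 - 3/151) - 36916 = -39944*(-730390/151) - 36916 = 29174698160/151 - 36916 = 29169123844/151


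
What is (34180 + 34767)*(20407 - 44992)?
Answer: -1695061995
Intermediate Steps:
(34180 + 34767)*(20407 - 44992) = 68947*(-24585) = -1695061995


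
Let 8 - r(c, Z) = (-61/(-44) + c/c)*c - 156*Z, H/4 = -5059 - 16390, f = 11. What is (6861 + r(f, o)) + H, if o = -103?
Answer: -380085/4 ≈ -95021.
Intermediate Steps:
H = -85796 (H = 4*(-5059 - 16390) = 4*(-21449) = -85796)
r(c, Z) = 8 + 156*Z - 105*c/44 (r(c, Z) = 8 - ((-61/(-44) + c/c)*c - 156*Z) = 8 - ((-61*(-1/44) + 1)*c - 156*Z) = 8 - ((61/44 + 1)*c - 156*Z) = 8 - (105*c/44 - 156*Z) = 8 - (-156*Z + 105*c/44) = 8 + (156*Z - 105*c/44) = 8 + 156*Z - 105*c/44)
(6861 + r(f, o)) + H = (6861 + (8 + 156*(-103) - 105/44*11)) - 85796 = (6861 + (8 - 16068 - 105/4)) - 85796 = (6861 - 64345/4) - 85796 = -36901/4 - 85796 = -380085/4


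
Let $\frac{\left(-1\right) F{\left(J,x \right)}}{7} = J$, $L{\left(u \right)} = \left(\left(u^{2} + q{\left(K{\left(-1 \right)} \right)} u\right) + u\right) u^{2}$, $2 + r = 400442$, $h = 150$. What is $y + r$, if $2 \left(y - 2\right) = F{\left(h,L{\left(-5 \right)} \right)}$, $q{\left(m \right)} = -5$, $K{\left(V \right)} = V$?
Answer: $399917$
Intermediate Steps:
$r = 400440$ ($r = -2 + 400442 = 400440$)
$L{\left(u \right)} = u^{2} \left(u^{2} - 4 u\right)$ ($L{\left(u \right)} = \left(\left(u^{2} - 5 u\right) + u\right) u^{2} = \left(u^{2} - 4 u\right) u^{2} = u^{2} \left(u^{2} - 4 u\right)$)
$F{\left(J,x \right)} = - 7 J$
$y = -523$ ($y = 2 + \frac{\left(-7\right) 150}{2} = 2 + \frac{1}{2} \left(-1050\right) = 2 - 525 = -523$)
$y + r = -523 + 400440 = 399917$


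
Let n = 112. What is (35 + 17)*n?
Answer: 5824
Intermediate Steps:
(35 + 17)*n = (35 + 17)*112 = 52*112 = 5824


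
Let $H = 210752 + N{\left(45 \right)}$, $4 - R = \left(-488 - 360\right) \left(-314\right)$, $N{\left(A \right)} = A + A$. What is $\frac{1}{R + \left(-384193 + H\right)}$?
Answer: $- \frac{1}{439619} \approx -2.2747 \cdot 10^{-6}$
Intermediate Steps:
$N{\left(A \right)} = 2 A$
$R = -266268$ ($R = 4 - \left(-488 - 360\right) \left(-314\right) = 4 - \left(-848\right) \left(-314\right) = 4 - 266272 = -266268$)
$H = 210842$ ($H = 210752 + 2 \cdot 45 = 210752 + 90 = 210842$)
$\frac{1}{R + \left(-384193 + H\right)} = \frac{1}{-266268 + \left(-384193 + 210842\right)} = \frac{1}{-266268 - 173351} = \frac{1}{-439619} = - \frac{1}{439619}$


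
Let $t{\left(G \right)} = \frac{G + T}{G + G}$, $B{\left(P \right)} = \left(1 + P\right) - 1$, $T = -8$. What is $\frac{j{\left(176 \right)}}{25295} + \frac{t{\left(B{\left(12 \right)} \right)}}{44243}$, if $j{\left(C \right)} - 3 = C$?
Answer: $\frac{47542277}{6714760110} \approx 0.0070803$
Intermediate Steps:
$j{\left(C \right)} = 3 + C$
$B{\left(P \right)} = P$
$t{\left(G \right)} = \frac{-8 + G}{2 G}$ ($t{\left(G \right)} = \frac{G - 8}{G + G} = \frac{-8 + G}{2 G}$)
$\frac{j{\left(176 \right)}}{25295} + \frac{t{\left(B{\left(12 \right)} \right)}}{44243} = \frac{3 + 176}{25295} + \frac{\frac{1}{2} \cdot \frac{1}{12} \left(-8 + 12\right)}{44243} = 179 \cdot \frac{1}{25295} + \frac{1}{2} \cdot \frac{1}{12} \cdot 4 \cdot \frac{1}{44243} = \frac{179}{25295} + \frac{1}{6} \cdot \frac{1}{44243} = \frac{179}{25295} + \frac{1}{265458} = \frac{47542277}{6714760110}$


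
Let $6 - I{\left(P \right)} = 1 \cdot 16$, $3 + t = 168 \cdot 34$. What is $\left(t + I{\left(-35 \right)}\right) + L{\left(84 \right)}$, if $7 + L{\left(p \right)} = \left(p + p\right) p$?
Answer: $19804$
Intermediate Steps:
$L{\left(p \right)} = -7 + 2 p^{2}$ ($L{\left(p \right)} = -7 + \left(p + p\right) p = -7 + 2 p p = -7 + 2 p^{2}$)
$t = 5709$ ($t = -3 + 168 \cdot 34 = -3 + 5712 = 5709$)
$I{\left(P \right)} = -10$ ($I{\left(P \right)} = 6 - 1 \cdot 16 = 6 - 16 = -10$)
$\left(t + I{\left(-35 \right)}\right) + L{\left(84 \right)} = \left(5709 - 10\right) - \left(7 - 2 \cdot 84^{2}\right) = 5699 + \left(-7 + 2 \cdot 7056\right) = 5699 + \left(-7 + 14112\right) = 5699 + 14105 = 19804$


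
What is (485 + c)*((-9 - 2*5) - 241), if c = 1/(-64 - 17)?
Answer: -10213840/81 ≈ -1.2610e+5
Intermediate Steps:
c = -1/81 (c = 1/(-81) = -1/81 ≈ -0.012346)
(485 + c)*((-9 - 2*5) - 241) = (485 - 1/81)*((-9 - 2*5) - 241) = 39284*((-9 - 10) - 241)/81 = 39284*(-19 - 241)/81 = (39284/81)*(-260) = -10213840/81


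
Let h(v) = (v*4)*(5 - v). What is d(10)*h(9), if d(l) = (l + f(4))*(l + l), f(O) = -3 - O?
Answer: -8640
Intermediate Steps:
h(v) = 4*v*(5 - v) (h(v) = (4*v)*(5 - v) = 4*v*(5 - v))
d(l) = 2*l*(-7 + l) (d(l) = (l + (-3 - 1*4))*(l + l) = (l + (-3 - 4))*(2*l) = (l - 7)*(2*l) = (-7 + l)*(2*l) = 2*l*(-7 + l))
d(10)*h(9) = (2*10*(-7 + 10))*(4*9*(5 - 1*9)) = (2*10*3)*(4*9*(5 - 9)) = 60*(4*9*(-4)) = 60*(-144) = -8640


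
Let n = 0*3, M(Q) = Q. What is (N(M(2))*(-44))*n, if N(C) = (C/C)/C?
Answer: 0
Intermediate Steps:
n = 0
N(C) = 1/C
(N(M(2))*(-44))*n = (-44/2)*0 = ((1/2)*(-44))*0 = -22*0 = 0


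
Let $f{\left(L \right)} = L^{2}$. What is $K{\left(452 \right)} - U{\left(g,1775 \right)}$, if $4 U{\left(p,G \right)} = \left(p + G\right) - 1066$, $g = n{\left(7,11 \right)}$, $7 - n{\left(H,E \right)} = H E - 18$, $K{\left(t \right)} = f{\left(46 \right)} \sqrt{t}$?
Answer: $- \frac{657}{4} + 4232 \sqrt{113} \approx 44823.0$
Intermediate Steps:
$K{\left(t \right)} = 2116 \sqrt{t}$ ($K{\left(t \right)} = 46^{2} \sqrt{t} = 2116 \sqrt{t}$)
$n{\left(H,E \right)} = 25 - E H$ ($n{\left(H,E \right)} = 7 - \left(H E - 18\right) = 7 - \left(E H - 18\right) = 7 - \left(-18 + E H\right) = 25 - E H$)
$g = -52$ ($g = 25 - 11 \cdot 7 = 25 - 77 = -52$)
$U{\left(p,G \right)} = - \frac{533}{2} + \frac{G}{4} + \frac{p}{4}$ ($U{\left(p,G \right)} = \frac{\left(p + G\right) - 1066}{4} = \frac{\left(G + p\right) - 1066}{4} = \frac{-1066 + G + p}{4} = - \frac{533}{2} + \frac{G}{4} + \frac{p}{4}$)
$K{\left(452 \right)} - U{\left(g,1775 \right)} = 2116 \sqrt{452} - \left(- \frac{533}{2} + \frac{1}{4} \cdot 1775 + \frac{1}{4} \left(-52\right)\right) = 2116 \cdot 2 \sqrt{113} - \left(- \frac{533}{2} + \frac{1775}{4} - 13\right) = 4232 \sqrt{113} - \frac{657}{4} = - \frac{657}{4} + 4232 \sqrt{113}$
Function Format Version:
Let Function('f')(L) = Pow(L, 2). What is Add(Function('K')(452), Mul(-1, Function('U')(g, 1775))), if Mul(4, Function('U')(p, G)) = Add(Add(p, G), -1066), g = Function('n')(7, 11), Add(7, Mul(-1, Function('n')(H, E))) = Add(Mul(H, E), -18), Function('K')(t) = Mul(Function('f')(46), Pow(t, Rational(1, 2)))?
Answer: Add(Rational(-657, 4), Mul(4232, Pow(113, Rational(1, 2)))) ≈ 44823.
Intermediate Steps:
Function('K')(t) = Mul(2116, Pow(t, Rational(1, 2))) (Function('K')(t) = Mul(Pow(46, 2), Pow(t, Rational(1, 2))) = Mul(2116, Pow(t, Rational(1, 2))))
Function('n')(H, E) = Add(25, Mul(-1, E, H)) (Function('n')(H, E) = Add(7, Mul(-1, Add(Mul(H, E), -18))) = Add(7, Mul(-1, Add(Mul(E, H), -18))) = Add(7, Mul(-1, Add(-18, Mul(E, H)))) = Add(7, Add(18, Mul(-1, E, H))) = Add(25, Mul(-1, E, H)))
g = -52 (g = Add(25, Mul(-1, 11, 7)) = Add(25, -77) = -52)
Function('U')(p, G) = Add(Rational(-533, 2), Mul(Rational(1, 4), G), Mul(Rational(1, 4), p)) (Function('U')(p, G) = Mul(Rational(1, 4), Add(Add(p, G), -1066)) = Mul(Rational(1, 4), Add(Add(G, p), -1066)) = Mul(Rational(1, 4), Add(-1066, G, p)) = Add(Rational(-533, 2), Mul(Rational(1, 4), G), Mul(Rational(1, 4), p)))
Add(Function('K')(452), Mul(-1, Function('U')(g, 1775))) = Add(Mul(2116, Pow(452, Rational(1, 2))), Mul(-1, Add(Rational(-533, 2), Mul(Rational(1, 4), 1775), Mul(Rational(1, 4), -52)))) = Add(Mul(2116, Mul(2, Pow(113, Rational(1, 2)))), Mul(-1, Add(Rational(-533, 2), Rational(1775, 4), -13))) = Add(Mul(4232, Pow(113, Rational(1, 2))), Mul(-1, Rational(657, 4))) = Add(Mul(4232, Pow(113, Rational(1, 2))), Rational(-657, 4)) = Add(Rational(-657, 4), Mul(4232, Pow(113, Rational(1, 2))))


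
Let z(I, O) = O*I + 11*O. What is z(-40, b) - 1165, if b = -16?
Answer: -701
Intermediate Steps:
z(I, O) = 11*O + I*O (z(I, O) = I*O + 11*O = 11*O + I*O)
z(-40, b) - 1165 = -16*(11 - 40) - 1165 = -16*(-29) - 1165 = 464 - 1165 = -701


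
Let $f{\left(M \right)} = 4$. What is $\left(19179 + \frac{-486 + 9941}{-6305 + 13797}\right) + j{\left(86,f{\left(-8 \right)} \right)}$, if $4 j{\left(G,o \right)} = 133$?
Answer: $\frac{35986908}{1873} \approx 19214.0$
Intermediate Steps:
$j{\left(G,o \right)} = \frac{133}{4}$ ($j{\left(G,o \right)} = \frac{1}{4} \cdot 133 = \frac{133}{4}$)
$\left(19179 + \frac{-486 + 9941}{-6305 + 13797}\right) + j{\left(86,f{\left(-8 \right)} \right)} = \left(19179 + \frac{-486 + 9941}{-6305 + 13797}\right) + \frac{133}{4} = \left(19179 + \frac{9455}{7492}\right) + \frac{133}{4} = \frac{143698523}{7492} + \frac{133}{4} = \frac{35986908}{1873}$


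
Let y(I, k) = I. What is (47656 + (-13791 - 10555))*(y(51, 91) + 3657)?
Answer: 86433480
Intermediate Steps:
(47656 + (-13791 - 10555))*(y(51, 91) + 3657) = (47656 + (-13791 - 10555))*(51 + 3657) = (47656 - 24346)*3708 = 23310*3708 = 86433480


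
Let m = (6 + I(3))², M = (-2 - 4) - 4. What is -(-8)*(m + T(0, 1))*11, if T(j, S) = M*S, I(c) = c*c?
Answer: 18920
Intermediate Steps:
I(c) = c²
M = -10 (M = -6 - 4 = -10)
T(j, S) = -10*S
m = 225 (m = (6 + 3²)² = (6 + 9)² = 15² = 225)
-(-8)*(m + T(0, 1))*11 = -(-8)*(225 - 10*1)*11 = -(-8)*(225 - 10)*11 = -(-8)*215*11 = -8*(-215)*11 = 1720*11 = 18920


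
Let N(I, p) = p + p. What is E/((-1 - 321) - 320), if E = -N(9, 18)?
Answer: 6/107 ≈ 0.056075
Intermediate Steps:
N(I, p) = 2*p
E = -36 (E = -2*18 = -1*36 = -36)
E/((-1 - 321) - 320) = -36/((-1 - 321) - 320) = -36/(-322 - 320) = -36/(-642) = -36*(-1/642) = 6/107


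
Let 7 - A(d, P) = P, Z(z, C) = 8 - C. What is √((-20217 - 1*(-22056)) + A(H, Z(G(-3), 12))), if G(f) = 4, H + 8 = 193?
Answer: 5*√74 ≈ 43.012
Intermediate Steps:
H = 185 (H = -8 + 193 = 185)
A(d, P) = 7 - P
√((-20217 - 1*(-22056)) + A(H, Z(G(-3), 12))) = √((-20217 - 1*(-22056)) + (7 - (8 - 1*12))) = √((-20217 + 22056) + (7 - (8 - 12))) = √(1839 + (7 - 1*(-4))) = √(1839 + (7 + 4)) = √(1839 + 11) = √1850 = 5*√74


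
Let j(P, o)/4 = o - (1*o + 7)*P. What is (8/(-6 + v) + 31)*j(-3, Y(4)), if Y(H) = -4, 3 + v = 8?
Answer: 460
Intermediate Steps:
v = 5 (v = -3 + 8 = 5)
j(P, o) = 4*o - 4*P*(7 + o) (j(P, o) = 4*(o - (1*o + 7)*P) = 4*(o - (o + 7)*P) = 4*(o - (7 + o)*P) = 4*(o - P*(7 + o)) = 4*o - 4*P*(7 + o))
(8/(-6 + v) + 31)*j(-3, Y(4)) = (8/(-6 + 5) + 31)*(-28*(-3) + 4*(-4) - 4*(-3)*(-4)) = (8/(-1) + 31)*(84 - 16 - 48) = (-1*8 + 31)*20 = (-8 + 31)*20 = 23*20 = 460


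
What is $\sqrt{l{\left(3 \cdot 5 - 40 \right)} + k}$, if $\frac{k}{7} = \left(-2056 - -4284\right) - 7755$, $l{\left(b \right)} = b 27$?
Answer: $2 i \sqrt{9841} \approx 198.4 i$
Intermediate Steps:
$l{\left(b \right)} = 27 b$
$k = -38689$ ($k = 7 \left(\left(-2056 - -4284\right) - 7755\right) = 7 \left(\left(-2056 + 4284\right) - 7755\right) = 7 \left(2228 - 7755\right) = 7 \left(-5527\right) = -38689$)
$\sqrt{l{\left(3 \cdot 5 - 40 \right)} + k} = \sqrt{27 \left(3 \cdot 5 - 40\right) - 38689} = \sqrt{27 \left(15 - 40\right) - 38689} = \sqrt{27 \left(-25\right) - 38689} = \sqrt{-675 - 38689} = \sqrt{-39364} = 2 i \sqrt{9841}$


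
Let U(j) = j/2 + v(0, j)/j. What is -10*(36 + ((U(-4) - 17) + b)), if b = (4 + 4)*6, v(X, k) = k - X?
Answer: -660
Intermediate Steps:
b = 48 (b = 8*6 = 48)
U(j) = 1 + j/2 (U(j) = j/2 + (j - 1*0)/j = j*(½) + (j + 0)/j = j/2 + j/j = j/2 + 1 = 1 + j/2)
-10*(36 + ((U(-4) - 17) + b)) = -10*(36 + (((1 + (½)*(-4)) - 17) + 48)) = -10*(36 + (((1 - 2) - 17) + 48)) = -10*(36 + ((-1 - 17) + 48)) = -10*(36 + (-18 + 48)) = -10*(36 + 30) = -10*66 = -660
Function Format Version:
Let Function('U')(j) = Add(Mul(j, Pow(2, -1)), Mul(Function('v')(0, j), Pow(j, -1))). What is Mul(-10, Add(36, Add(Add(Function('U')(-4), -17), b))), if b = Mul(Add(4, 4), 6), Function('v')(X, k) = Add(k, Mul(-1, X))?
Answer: -660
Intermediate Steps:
b = 48 (b = Mul(8, 6) = 48)
Function('U')(j) = Add(1, Mul(Rational(1, 2), j)) (Function('U')(j) = Add(Mul(j, Pow(2, -1)), Mul(Add(j, Mul(-1, 0)), Pow(j, -1))) = Add(Mul(j, Rational(1, 2)), Mul(Add(j, 0), Pow(j, -1))) = Add(Mul(Rational(1, 2), j), Mul(j, Pow(j, -1))) = Add(Mul(Rational(1, 2), j), 1) = Add(1, Mul(Rational(1, 2), j)))
Mul(-10, Add(36, Add(Add(Function('U')(-4), -17), b))) = Mul(-10, Add(36, Add(Add(Add(1, Mul(Rational(1, 2), -4)), -17), 48))) = Mul(-10, Add(36, Add(Add(Add(1, -2), -17), 48))) = Mul(-10, Add(36, Add(Add(-1, -17), 48))) = Mul(-10, Add(36, Add(-18, 48))) = Mul(-10, Add(36, 30)) = Mul(-10, 66) = -660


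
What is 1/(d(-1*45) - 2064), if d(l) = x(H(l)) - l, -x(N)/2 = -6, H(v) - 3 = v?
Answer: -1/2007 ≈ -0.00049826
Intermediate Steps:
H(v) = 3 + v
x(N) = 12 (x(N) = -2*(-6) = 12)
d(l) = 12 - l
1/(d(-1*45) - 2064) = 1/((12 - (-1)*45) - 2064) = 1/((12 - 1*(-45)) - 2064) = 1/((12 + 45) - 2064) = 1/(57 - 2064) = 1/(-2007) = -1/2007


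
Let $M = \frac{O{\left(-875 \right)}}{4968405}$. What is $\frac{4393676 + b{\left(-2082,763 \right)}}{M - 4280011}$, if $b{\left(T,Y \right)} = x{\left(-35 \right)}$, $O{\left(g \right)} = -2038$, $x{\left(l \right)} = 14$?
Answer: $- \frac{21829631364450}{21264828054493} \approx -1.0266$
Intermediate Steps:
$b{\left(T,Y \right)} = 14$
$M = - \frac{2038}{4968405} \approx -0.00041019$
$\frac{4393676 + b{\left(-2082,763 \right)}}{M - 4280011} = \frac{4393676 + 14}{- \frac{2038}{4968405} - 4280011} = \frac{4393690}{- \frac{21264828054493}{4968405}} = 4393690 \left(- \frac{4968405}{21264828054493}\right) = - \frac{21829631364450}{21264828054493}$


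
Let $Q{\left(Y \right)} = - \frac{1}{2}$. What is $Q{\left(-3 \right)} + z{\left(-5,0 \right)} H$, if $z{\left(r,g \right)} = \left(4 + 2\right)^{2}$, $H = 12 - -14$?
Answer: $\frac{1871}{2} \approx 935.5$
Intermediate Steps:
$H = 26$ ($H = 12 + 14 = 26$)
$Q{\left(Y \right)} = - \frac{1}{2}$ ($Q{\left(Y \right)} = \left(-1\right) \frac{1}{2} = - \frac{1}{2}$)
$z{\left(r,g \right)} = 36$ ($z{\left(r,g \right)} = 6^{2} = 36$)
$Q{\left(-3 \right)} + z{\left(-5,0 \right)} H = - \frac{1}{2} + 36 \cdot 26 = - \frac{1}{2} + 936 = \frac{1871}{2}$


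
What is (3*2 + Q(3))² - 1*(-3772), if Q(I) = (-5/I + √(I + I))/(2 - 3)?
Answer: 34531/9 - 46*√6/3 ≈ 3799.2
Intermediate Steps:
Q(I) = 5/I - √2*√I (Q(I) = (-5/I + √(2*I))/(-1) = (-5/I + √2*√I)*(-1) = 5/I - √2*√I)
(3*2 + Q(3))² - 1*(-3772) = (3*2 + (5 - √2*3^(3/2))/3)² - 1*(-3772) = (6 + (5 - √2*3*√3)/3)² + 3772 = (6 + (5 - 3*√6)/3)² + 3772 = (6 + (5/3 - √6))² + 3772 = (23/3 - √6)² + 3772 = 3772 + (23/3 - √6)²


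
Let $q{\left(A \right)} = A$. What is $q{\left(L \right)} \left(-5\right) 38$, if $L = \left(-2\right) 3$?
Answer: $1140$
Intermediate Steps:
$L = -6$
$q{\left(L \right)} \left(-5\right) 38 = \left(-6\right) \left(-5\right) 38 = 30 \cdot 38 = 1140$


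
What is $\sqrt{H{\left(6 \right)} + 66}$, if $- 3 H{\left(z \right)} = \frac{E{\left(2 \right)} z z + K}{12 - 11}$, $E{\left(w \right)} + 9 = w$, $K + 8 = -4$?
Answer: $\sqrt{154} \approx 12.41$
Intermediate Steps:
$K = -12$ ($K = -8 - 4 = -12$)
$E{\left(w \right)} = -9 + w$
$H{\left(z \right)} = 4 + \frac{7 z^{2}}{3}$ ($H{\left(z \right)} = - \frac{\left(\left(-9 + 2\right) z z - 12\right) \frac{1}{12 - 11}}{3} = - \frac{\left(- 7 z z - 12\right) 1^{-1}}{3} = - \frac{\left(- 7 z^{2} - 12\right) 1}{3} = - \frac{\left(-12 - 7 z^{2}\right) 1}{3} = - \frac{-12 - 7 z^{2}}{3} = 4 + \frac{7 z^{2}}{3}$)
$\sqrt{H{\left(6 \right)} + 66} = \sqrt{\left(4 + \frac{7 \cdot 6^{2}}{3}\right) + 66} = \sqrt{\left(4 + \frac{7}{3} \cdot 36\right) + 66} = \sqrt{\left(4 + 84\right) + 66} = \sqrt{88 + 66} = \sqrt{154}$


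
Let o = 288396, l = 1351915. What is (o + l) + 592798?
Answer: 2233109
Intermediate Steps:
(o + l) + 592798 = (288396 + 1351915) + 592798 = 1640311 + 592798 = 2233109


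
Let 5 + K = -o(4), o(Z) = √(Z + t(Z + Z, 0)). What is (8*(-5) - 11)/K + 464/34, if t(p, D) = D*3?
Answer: 2491/119 ≈ 20.933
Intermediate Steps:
t(p, D) = 3*D
o(Z) = √Z (o(Z) = √(Z + 3*0) = √(Z + 0) = √Z)
K = -7 (K = -5 - √4 = -5 - 1*2 = -5 - 2 = -7)
(8*(-5) - 11)/K + 464/34 = (8*(-5) - 11)/(-7) + 464/34 = (-40 - 11)*(-⅐) + 464*(1/34) = -51*(-⅐) + 232/17 = 51/7 + 232/17 = 2491/119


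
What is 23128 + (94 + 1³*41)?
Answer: 23263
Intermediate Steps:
23128 + (94 + 1³*41) = 23128 + (94 + 1*41) = 23128 + (94 + 41) = 23128 + 135 = 23263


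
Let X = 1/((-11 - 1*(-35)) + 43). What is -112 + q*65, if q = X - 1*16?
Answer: -77119/67 ≈ -1151.0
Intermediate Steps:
X = 1/67 (X = 1/((-11 + 35) + 43) = 1/(24 + 43) = 1/67 ≈ 0.014925)
q = -1071/67 (q = 1/67 - 1*16 = 1/67 - 16 = -1071/67 ≈ -15.985)
-112 + q*65 = -112 - 1071/67*65 = -112 - 69615/67 = -77119/67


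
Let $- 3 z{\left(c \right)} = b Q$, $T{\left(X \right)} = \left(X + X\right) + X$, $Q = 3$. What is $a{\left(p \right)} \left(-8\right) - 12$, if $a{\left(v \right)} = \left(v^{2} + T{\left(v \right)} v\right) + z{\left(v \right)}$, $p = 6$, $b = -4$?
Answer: $-1196$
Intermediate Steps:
$T{\left(X \right)} = 3 X$ ($T{\left(X \right)} = 2 X + X = 3 X$)
$z{\left(c \right)} = 4$ ($z{\left(c \right)} = - \frac{\left(-4\right) 3}{3} = \left(- \frac{1}{3}\right) \left(-12\right) = 4$)
$a{\left(v \right)} = 4 + 4 v^{2}$ ($a{\left(v \right)} = \left(v^{2} + 3 v v\right) + 4 = \left(v^{2} + 3 v^{2}\right) + 4 = 4 v^{2} + 4 = 4 + 4 v^{2}$)
$a{\left(p \right)} \left(-8\right) - 12 = \left(4 + 4 \cdot 6^{2}\right) \left(-8\right) - 12 = \left(4 + 4 \cdot 36\right) \left(-8\right) - 12 = \left(4 + 144\right) \left(-8\right) - 12 = 148 \left(-8\right) - 12 = -1184 - 12 = -1196$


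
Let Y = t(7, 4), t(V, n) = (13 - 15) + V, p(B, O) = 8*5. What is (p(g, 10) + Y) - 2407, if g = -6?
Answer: -2362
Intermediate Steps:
p(B, O) = 40
t(V, n) = -2 + V
Y = 5 (Y = -2 + 7 = 5)
(p(g, 10) + Y) - 2407 = (40 + 5) - 2407 = 45 - 2407 = -2362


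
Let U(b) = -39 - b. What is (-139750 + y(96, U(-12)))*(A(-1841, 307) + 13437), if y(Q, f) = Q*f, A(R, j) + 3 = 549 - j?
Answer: -1946669192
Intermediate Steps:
A(R, j) = 546 - j (A(R, j) = -3 + (549 - j) = 546 - j)
(-139750 + y(96, U(-12)))*(A(-1841, 307) + 13437) = (-139750 + 96*(-39 - 1*(-12)))*((546 - 1*307) + 13437) = (-139750 + 96*(-39 + 12))*((546 - 307) + 13437) = (-139750 + 96*(-27))*(239 + 13437) = (-139750 - 2592)*13676 = -142342*13676 = -1946669192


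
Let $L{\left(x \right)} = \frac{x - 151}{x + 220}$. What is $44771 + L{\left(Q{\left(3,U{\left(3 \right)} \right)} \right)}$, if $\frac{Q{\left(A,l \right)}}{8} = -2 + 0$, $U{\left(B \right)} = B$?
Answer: $\frac{9133117}{204} \approx 44770.0$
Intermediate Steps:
$Q{\left(A,l \right)} = -16$ ($Q{\left(A,l \right)} = 8 \left(-2 + 0\right) = 8 \left(-2\right) = -16$)
$L{\left(x \right)} = \frac{-151 + x}{220 + x}$
$44771 + L{\left(Q{\left(3,U{\left(3 \right)} \right)} \right)} = 44771 + \frac{-151 - 16}{220 - 16} = 44771 + \frac{1}{204} \left(-167\right) = 44771 - \frac{167}{204} = \frac{9133117}{204}$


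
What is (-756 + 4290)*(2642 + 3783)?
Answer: 22705950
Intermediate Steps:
(-756 + 4290)*(2642 + 3783) = 3534*6425 = 22705950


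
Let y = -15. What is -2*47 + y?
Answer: -109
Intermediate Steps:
-2*47 + y = -2*47 - 15 = -94 - 15 = -109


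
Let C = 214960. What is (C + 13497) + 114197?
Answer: 342654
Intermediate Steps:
(C + 13497) + 114197 = (214960 + 13497) + 114197 = 228457 + 114197 = 342654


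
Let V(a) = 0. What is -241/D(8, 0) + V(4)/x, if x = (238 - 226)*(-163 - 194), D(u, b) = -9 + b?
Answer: 241/9 ≈ 26.778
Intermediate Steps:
x = -4284 (x = 12*(-357) = -4284)
-241/D(8, 0) + V(4)/x = -241/(-9 + 0) + 0/(-4284) = -241/(-9) + 0*(-1/4284) = -241*(-⅑) + 0 = 241/9 + 0 = 241/9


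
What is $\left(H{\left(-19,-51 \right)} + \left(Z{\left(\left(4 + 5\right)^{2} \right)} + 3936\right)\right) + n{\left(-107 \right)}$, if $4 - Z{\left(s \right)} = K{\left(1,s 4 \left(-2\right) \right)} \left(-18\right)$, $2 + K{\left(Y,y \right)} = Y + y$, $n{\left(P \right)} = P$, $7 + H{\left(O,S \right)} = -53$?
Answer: $-7909$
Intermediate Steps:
$H{\left(O,S \right)} = -60$ ($H{\left(O,S \right)} = -7 - 53 = -60$)
$K{\left(Y,y \right)} = -2 + Y + y$ ($K{\left(Y,y \right)} = -2 + \left(Y + y\right) = -2 + Y + y$)
$Z{\left(s \right)} = -14 - 144 s$ ($Z{\left(s \right)} = 4 - \left(-2 + 1 + s 4 \left(-2\right)\right) \left(-18\right) = 4 - \left(-2 + 1 + 4 s \left(-2\right)\right) \left(-18\right) = 4 - \left(-2 + 1 - 8 s\right) \left(-18\right) = 4 - \left(-1 - 8 s\right) \left(-18\right) = 4 - \left(18 + 144 s\right) = -14 - 144 s$)
$\left(H{\left(-19,-51 \right)} + \left(Z{\left(\left(4 + 5\right)^{2} \right)} + 3936\right)\right) + n{\left(-107 \right)} = \left(-60 + \left(\left(-14 - 144 \left(4 + 5\right)^{2}\right) + 3936\right)\right) - 107 = \left(-60 + \left(\left(-14 - 144 \cdot 9^{2}\right) + 3936\right)\right) - 107 = \left(-60 + \left(\left(-14 - 11664\right) + 3936\right)\right) - 107 = \left(-60 + \left(-11678 + 3936\right)\right) - 107 = \left(-60 - 7742\right) - 107 = -7802 - 107 = -7909$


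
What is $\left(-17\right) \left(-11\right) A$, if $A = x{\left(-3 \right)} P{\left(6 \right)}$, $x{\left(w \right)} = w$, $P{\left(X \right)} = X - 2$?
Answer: $-2244$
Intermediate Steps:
$P{\left(X \right)} = -2 + X$ ($P{\left(X \right)} = X - 2 = -2 + X$)
$A = -12$ ($A = - 3 \left(-2 + 6\right) = \left(-3\right) 4 = -12$)
$\left(-17\right) \left(-11\right) A = \left(-17\right) \left(-11\right) \left(-12\right) = 187 \left(-12\right) = -2244$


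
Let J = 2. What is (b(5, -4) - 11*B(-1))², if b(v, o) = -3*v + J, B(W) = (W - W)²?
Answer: 169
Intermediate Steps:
B(W) = 0 (B(W) = 0² = 0)
b(v, o) = 2 - 3*v (b(v, o) = -3*v + 2 = 2 - 3*v)
(b(5, -4) - 11*B(-1))² = ((2 - 3*5) - 11*0)² = ((2 - 15) + 0)² = (-13 + 0)² = (-13)² = 169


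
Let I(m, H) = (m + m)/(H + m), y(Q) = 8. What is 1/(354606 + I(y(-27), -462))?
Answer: 227/80495554 ≈ 2.8200e-6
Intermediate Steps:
I(m, H) = 2*m/(H + m) (I(m, H) = (2*m)/(H + m) = 2*m/(H + m))
1/(354606 + I(y(-27), -462)) = 1/(354606 + 2*8/(-462 + 8)) = 1/(354606 + 2*8/(-454)) = 1/(354606 + 2*8*(-1/454)) = 1/(354606 - 8/227) = 1/(80495554/227) = 227/80495554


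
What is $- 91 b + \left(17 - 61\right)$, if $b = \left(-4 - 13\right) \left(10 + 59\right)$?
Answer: $106699$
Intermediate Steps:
$b = -1173$ ($b = \left(-17\right) 69 = -1173$)
$- 91 b + \left(17 - 61\right) = \left(-91\right) \left(-1173\right) + \left(17 - 61\right) = 106743 - 44 = 106699$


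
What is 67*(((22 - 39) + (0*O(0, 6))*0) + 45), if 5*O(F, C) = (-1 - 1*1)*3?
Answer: 1876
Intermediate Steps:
O(F, C) = -6/5 (O(F, C) = ((-1 - 1*1)*3)/5 = ((-1 - 1)*3)/5 = (-2*3)/5 = (1/5)*(-6) = -6/5)
67*(((22 - 39) + (0*O(0, 6))*0) + 45) = 67*(((22 - 39) + (0*(-6/5))*0) + 45) = 67*((-17 + 0*0) + 45) = 67*((-17 + 0) + 45) = 67*(-17 + 45) = 67*28 = 1876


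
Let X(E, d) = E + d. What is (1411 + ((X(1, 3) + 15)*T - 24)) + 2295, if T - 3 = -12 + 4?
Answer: 3587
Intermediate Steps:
T = -5 (T = 3 + (-12 + 4) = 3 - 8 = -5)
(1411 + ((X(1, 3) + 15)*T - 24)) + 2295 = (1411 + (((1 + 3) + 15)*(-5) - 24)) + 2295 = (1411 + ((4 + 15)*(-5) - 24)) + 2295 = (1411 + (19*(-5) - 24)) + 2295 = (1411 + (-95 - 24)) + 2295 = (1411 - 119) + 2295 = 1292 + 2295 = 3587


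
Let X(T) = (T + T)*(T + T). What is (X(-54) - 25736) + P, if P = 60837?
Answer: 46765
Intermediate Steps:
X(T) = 4*T² (X(T) = (2*T)*(2*T) = 4*T²)
(X(-54) - 25736) + P = (4*(-54)² - 25736) + 60837 = (4*2916 - 25736) + 60837 = (11664 - 25736) + 60837 = -14072 + 60837 = 46765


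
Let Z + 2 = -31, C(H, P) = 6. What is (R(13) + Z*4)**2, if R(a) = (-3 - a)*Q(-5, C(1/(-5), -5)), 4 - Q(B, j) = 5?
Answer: 13456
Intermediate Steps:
Q(B, j) = -1 (Q(B, j) = 4 - 1*5 = 4 - 5 = -1)
Z = -33 (Z = -2 - 31 = -33)
R(a) = 3 + a (R(a) = (-3 - a)*(-1) = 3 + a)
(R(13) + Z*4)**2 = ((3 + 13) - 33*4)**2 = (16 - 132)**2 = (-116)**2 = 13456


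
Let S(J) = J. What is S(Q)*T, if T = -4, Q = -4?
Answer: 16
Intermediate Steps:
S(Q)*T = -4*(-4) = 16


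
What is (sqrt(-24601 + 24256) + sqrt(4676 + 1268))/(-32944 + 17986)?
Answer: -sqrt(1486)/7479 - I*sqrt(345)/14958 ≈ -0.0051543 - 0.0012418*I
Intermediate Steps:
(sqrt(-24601 + 24256) + sqrt(4676 + 1268))/(-32944 + 17986) = (sqrt(-345) + sqrt(5944))/(-14958) = (I*sqrt(345) + 2*sqrt(1486))*(-1/14958) = (2*sqrt(1486) + I*sqrt(345))*(-1/14958) = -sqrt(1486)/7479 - I*sqrt(345)/14958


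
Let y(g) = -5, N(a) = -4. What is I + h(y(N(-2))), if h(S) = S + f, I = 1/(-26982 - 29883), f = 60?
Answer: 3127574/56865 ≈ 55.000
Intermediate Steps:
I = -1/56865 (I = 1/(-56865) = -1/56865 ≈ -1.7586e-5)
h(S) = 60 + S (h(S) = S + 60 = 60 + S)
I + h(y(N(-2))) = -1/56865 + (60 - 5) = -1/56865 + 55 = 3127574/56865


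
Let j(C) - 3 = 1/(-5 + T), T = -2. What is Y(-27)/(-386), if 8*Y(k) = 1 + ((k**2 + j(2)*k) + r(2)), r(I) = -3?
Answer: -4549/21616 ≈ -0.21045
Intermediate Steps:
j(C) = 20/7 (j(C) = 3 + 1/(-5 - 2) = 3 + 1/(-7) = 3 - 1/7 = 20/7)
Y(k) = -1/4 + k**2/8 + 5*k/14 (Y(k) = (1 + ((k**2 + 20*k/7) - 3))/8 = (1 + (-3 + k**2 + 20*k/7))/8 = (-2 + k**2 + 20*k/7)/8 = -1/4 + k**2/8 + 5*k/14)
Y(-27)/(-386) = (-1/4 + (1/8)*(-27)**2 + (5/14)*(-27))/(-386) = (-1/4 + (1/8)*729 - 135/14)*(-1/386) = (-1/4 + 729/8 - 135/14)*(-1/386) = (4549/56)*(-1/386) = -4549/21616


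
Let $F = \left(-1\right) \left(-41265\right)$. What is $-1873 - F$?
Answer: $-43138$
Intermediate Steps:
$F = 41265$
$-1873 - F = -1873 - 41265 = -43138$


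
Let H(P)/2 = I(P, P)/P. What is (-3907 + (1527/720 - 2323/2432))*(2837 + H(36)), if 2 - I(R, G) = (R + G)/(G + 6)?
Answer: -6366649971671/574560 ≈ -1.1081e+7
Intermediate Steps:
I(R, G) = 2 - (G + R)/(6 + G) (I(R, G) = 2 - (R + G)/(G + 6) = 2 - (G + R)/(6 + G))
H(P) = 24/(P*(6 + P)) (H(P) = 2*(((12 + P - P)/(6 + P))/P) = 2*((12/(6 + P))/P) = 2*(12/(P*(6 + P))) = 24/(P*(6 + P)))
(-3907 + (1527/720 - 2323/2432))*(2837 + H(36)) = (-3907 + (1527/720 - 2323/2432))*(2837 + 24/(36*(6 + 36))) = (-3907 + (1527*(1/720) - 2323*1/2432))*(2837 + 24*(1/36)/42) = (-3907 + (509/240 - 2323/2432))*(2837 + 24*(1/36)*(1/42)) = (-3907 + 42523/36480)*(2837 + 1/63) = -142484837/36480*178732/63 = -6366649971671/574560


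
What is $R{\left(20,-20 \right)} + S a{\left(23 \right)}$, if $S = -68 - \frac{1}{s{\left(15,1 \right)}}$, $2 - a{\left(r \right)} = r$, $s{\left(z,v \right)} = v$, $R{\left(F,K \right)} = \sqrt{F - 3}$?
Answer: $1449 + \sqrt{17} \approx 1453.1$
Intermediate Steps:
$R{\left(F,K \right)} = \sqrt{-3 + F}$
$a{\left(r \right)} = 2 - r$
$S = -69$ ($S = -68 - 1^{-1} = -68 - 1 = -69$)
$R{\left(20,-20 \right)} + S a{\left(23 \right)} = \sqrt{-3 + 20} - 69 \left(2 - 23\right) = \sqrt{17} - 69 \left(2 - 23\right) = \sqrt{17} - -1449 = \sqrt{17} + 1449 = 1449 + \sqrt{17}$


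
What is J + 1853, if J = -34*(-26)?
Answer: 2737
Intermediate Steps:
J = 884
J + 1853 = 884 + 1853 = 2737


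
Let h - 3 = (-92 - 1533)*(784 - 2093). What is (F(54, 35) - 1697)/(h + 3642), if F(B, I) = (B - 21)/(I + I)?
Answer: -118757/149153900 ≈ -0.00079620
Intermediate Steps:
h = 2127128 (h = 3 + (-92 - 1533)*(784 - 2093) = 3 - 1625*(-1309) = 3 + 2127125 = 2127128)
F(B, I) = (-21 + B)/(2*I) (F(B, I) = (-21 + B)/((2*I)) = (-21 + B)*(1/(2*I)) = (-21 + B)/(2*I))
(F(54, 35) - 1697)/(h + 3642) = ((½)*(-21 + 54)/35 - 1697)/(2127128 + 3642) = ((½)*(1/35)*33 - 1697)/2130770 = (33/70 - 1697)*(1/2130770) = -118757/70*1/2130770 = -118757/149153900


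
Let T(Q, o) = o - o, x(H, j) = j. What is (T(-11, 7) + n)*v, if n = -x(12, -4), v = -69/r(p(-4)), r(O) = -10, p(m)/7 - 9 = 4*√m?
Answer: 138/5 ≈ 27.600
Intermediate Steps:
p(m) = 63 + 28*√m (p(m) = 63 + 7*(4*√m) = 63 + 28*√m)
T(Q, o) = 0
v = 69/10 (v = -69/(-10) = -69*(-⅒) = 69/10 ≈ 6.9000)
n = 4 (n = -1*(-4) = 4)
(T(-11, 7) + n)*v = (0 + 4)*(69/10) = 4*(69/10) = 138/5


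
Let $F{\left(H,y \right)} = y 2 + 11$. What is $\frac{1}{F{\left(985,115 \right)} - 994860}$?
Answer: $- \frac{1}{994619} \approx -1.0054 \cdot 10^{-6}$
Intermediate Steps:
$F{\left(H,y \right)} = 11 + 2 y$ ($F{\left(H,y \right)} = 2 y + 11 = 11 + 2 y$)
$\frac{1}{F{\left(985,115 \right)} - 994860} = \frac{1}{\left(11 + 2 \cdot 115\right) - 994860} = \frac{1}{\left(11 + 230\right) - 994860} = \frac{1}{241 - 994860} = \frac{1}{-994619} = - \frac{1}{994619}$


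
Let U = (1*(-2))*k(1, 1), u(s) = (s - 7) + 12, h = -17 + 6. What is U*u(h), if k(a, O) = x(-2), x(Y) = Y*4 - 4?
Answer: -144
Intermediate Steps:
x(Y) = -4 + 4*Y (x(Y) = 4*Y - 4 = -4 + 4*Y)
k(a, O) = -12 (k(a, O) = -4 + 4*(-2) = -4 - 8 = -12)
h = -11
u(s) = 5 + s (u(s) = (-7 + s) + 12 = 5 + s)
U = 24 (U = (1*(-2))*(-12) = -2*(-12) = 24)
U*u(h) = 24*(5 - 11) = 24*(-6) = -144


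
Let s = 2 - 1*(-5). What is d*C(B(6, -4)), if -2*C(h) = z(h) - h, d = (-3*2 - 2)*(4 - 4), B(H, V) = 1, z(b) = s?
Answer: 0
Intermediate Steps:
s = 7 (s = 2 + 5 = 7)
z(b) = 7
d = 0 (d = (-6 - 2)*0 = -8*0 = 0)
C(h) = -7/2 + h/2 (C(h) = -(7 - h)/2 = -7/2 + h/2)
d*C(B(6, -4)) = 0*(-7/2 + (½)*1) = 0*(-7/2 + ½) = 0*(-3) = 0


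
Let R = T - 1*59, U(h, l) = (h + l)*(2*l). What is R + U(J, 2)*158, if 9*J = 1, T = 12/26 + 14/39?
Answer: 149297/117 ≈ 1276.0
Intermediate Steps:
T = 32/39 (T = 12*(1/26) + 14*(1/39) = 6/13 + 14/39 = 32/39 ≈ 0.82051)
J = 1/9 (J = (1/9)*1 = 1/9 ≈ 0.11111)
U(h, l) = 2*l*(h + l)
R = -2269/39 (R = 32/39 - 1*59 = 32/39 - 59 = -2269/39 ≈ -58.180)
R + U(J, 2)*158 = -2269/39 + (2*2*(1/9 + 2))*158 = -2269/39 + (2*2*(19/9))*158 = -2269/39 + (76/9)*158 = -2269/39 + 12008/9 = 149297/117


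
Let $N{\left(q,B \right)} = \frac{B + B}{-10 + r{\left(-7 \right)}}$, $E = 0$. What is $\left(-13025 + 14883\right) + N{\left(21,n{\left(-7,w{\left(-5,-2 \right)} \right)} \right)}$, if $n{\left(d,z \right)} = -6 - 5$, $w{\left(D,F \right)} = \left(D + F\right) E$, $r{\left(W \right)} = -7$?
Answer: $\frac{31608}{17} \approx 1859.3$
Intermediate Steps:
$w{\left(D,F \right)} = 0$ ($w{\left(D,F \right)} = \left(D + F\right) 0 = 0$)
$n{\left(d,z \right)} = -11$ ($n{\left(d,z \right)} = -6 - 5 = -11$)
$N{\left(q,B \right)} = - \frac{2 B}{17}$ ($N{\left(q,B \right)} = \frac{B + B}{-10 - 7} = \frac{2 B}{-17} = 2 B \left(- \frac{1}{17}\right) = - \frac{2 B}{17}$)
$\left(-13025 + 14883\right) + N{\left(21,n{\left(-7,w{\left(-5,-2 \right)} \right)} \right)} = \left(-13025 + 14883\right) - - \frac{22}{17} = 1858 + \frac{22}{17} = \frac{31608}{17}$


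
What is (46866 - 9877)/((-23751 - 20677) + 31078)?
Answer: -36989/13350 ≈ -2.7707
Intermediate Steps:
(46866 - 9877)/((-23751 - 20677) + 31078) = 36989/(-44428 + 31078) = 36989/(-13350) = 36989*(-1/13350) = -36989/13350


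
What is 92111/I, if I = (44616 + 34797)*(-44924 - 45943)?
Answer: -92111/7216021071 ≈ -1.2765e-5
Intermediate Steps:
I = -7216021071 (I = 79413*(-90867) = -7216021071)
92111/I = 92111/(-7216021071) = 92111*(-1/7216021071) = -92111/7216021071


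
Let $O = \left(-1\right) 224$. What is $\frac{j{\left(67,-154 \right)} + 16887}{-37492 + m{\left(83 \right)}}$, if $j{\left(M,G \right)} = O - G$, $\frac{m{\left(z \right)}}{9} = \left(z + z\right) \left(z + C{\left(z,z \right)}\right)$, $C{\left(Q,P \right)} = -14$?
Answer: $\frac{16817}{65594} \approx 0.25638$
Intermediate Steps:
$O = -224$
$m{\left(z \right)} = 18 z \left(-14 + z\right)$ ($m{\left(z \right)} = 9 \left(z + z\right) \left(z - 14\right) = 9 \cdot 2 z \left(-14 + z\right) = 18 z \left(-14 + z\right)$)
$j{\left(M,G \right)} = -224 - G$
$\frac{j{\left(67,-154 \right)} + 16887}{-37492 + m{\left(83 \right)}} = \frac{\left(-224 - -154\right) + 16887}{-37492 + 18 \cdot 83 \left(-14 + 83\right)} = \frac{\left(-224 + 154\right) + 16887}{-37492 + 18 \cdot 83 \cdot 69} = \frac{-70 + 16887}{-37492 + 103086} = \frac{16817}{65594}$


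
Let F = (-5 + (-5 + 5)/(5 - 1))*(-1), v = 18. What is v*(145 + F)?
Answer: 2700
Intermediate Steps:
F = 5 (F = (-5 + 0/4)*(-1) = (-5 + 0*(¼))*(-1) = (-5 + 0)*(-1) = -5*(-1) = 5)
v*(145 + F) = 18*(145 + 5) = 18*150 = 2700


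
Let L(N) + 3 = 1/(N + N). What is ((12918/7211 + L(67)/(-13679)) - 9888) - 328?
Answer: -135007954057177/13217662046 ≈ -10214.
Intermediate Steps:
L(N) = -3 + 1/(2*N) (L(N) = -3 + 1/(N + N) = -3 + 1/(2*N))
((12918/7211 + L(67)/(-13679)) - 9888) - 328 = ((12918/7211 + (-3 + (½)/67)/(-13679)) - 9888) - 328 = ((12918*(1/7211) + (-3 + (½)*(1/67))*(-1/13679)) - 9888) - 328 = ((12918/7211 + (-3 + 1/134)*(-1/13679)) - 9888) - 328 = ((12918/7211 - 401/134*(-1/13679)) - 9888) - 328 = ((12918/7211 + 401/1832986) - 9888) - 328 = (23681404759/13217662046 - 9888) - 328 = -130672560906089/13217662046 - 328 = -135007954057177/13217662046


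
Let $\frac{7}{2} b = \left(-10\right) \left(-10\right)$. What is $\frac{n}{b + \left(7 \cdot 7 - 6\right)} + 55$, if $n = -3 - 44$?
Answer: $\frac{27226}{501} \approx 54.343$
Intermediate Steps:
$b = \frac{200}{7}$ ($b = \frac{2 \left(\left(-10\right) \left(-10\right)\right)}{7} = \frac{2}{7} \cdot 100 = \frac{200}{7} \approx 28.571$)
$n = -47$ ($n = -3 - 44 = -47$)
$\frac{n}{b + \left(7 \cdot 7 - 6\right)} + 55 = - \frac{47}{\frac{200}{7} + \left(7 \cdot 7 - 6\right)} + 55 = - \frac{47}{\frac{200}{7} + \left(49 - 6\right)} + 55 = - \frac{47}{\frac{200}{7} + 43} + 55 = - \frac{47}{\frac{501}{7}} + 55 = \left(-47\right) \frac{7}{501} + 55 = - \frac{329}{501} + 55 = \frac{27226}{501}$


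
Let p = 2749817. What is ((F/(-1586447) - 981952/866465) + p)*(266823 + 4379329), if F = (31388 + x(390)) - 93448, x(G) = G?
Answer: 17561985964325281636704232/1374600799855 ≈ 1.2776e+13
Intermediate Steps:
F = -61670 (F = (31388 + 390) - 93448 = 31778 - 93448 = -61670)
((F/(-1586447) - 981952/866465) + p)*(266823 + 4379329) = ((-61670/(-1586447) - 981952/866465) + 2749817)*(266823 + 4379329) = ((-61670*(-1/1586447) - 981952*1/866465) + 2749817)*4646152 = ((61670/1586447 - 981952/866465) + 2749817)*4646152 = (-1504379907994/1374600799855 + 2749817)*4646152 = (3779899143274968541/1374600799855)*4646152 = 17561985964325281636704232/1374600799855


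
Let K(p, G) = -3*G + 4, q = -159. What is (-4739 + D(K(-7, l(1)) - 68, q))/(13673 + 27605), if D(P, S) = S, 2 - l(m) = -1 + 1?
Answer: -2449/20639 ≈ -0.11866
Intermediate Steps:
l(m) = 2 (l(m) = 2 - (-1 + 1) = 2 - 1*0 = 2 + 0 = 2)
K(p, G) = 4 - 3*G
(-4739 + D(K(-7, l(1)) - 68, q))/(13673 + 27605) = (-4739 - 159)/(13673 + 27605) = -4898/41278 = -4898*1/41278 = -2449/20639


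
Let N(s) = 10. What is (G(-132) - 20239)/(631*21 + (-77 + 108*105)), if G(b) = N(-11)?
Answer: -20229/24514 ≈ -0.82520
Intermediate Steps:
G(b) = 10
(G(-132) - 20239)/(631*21 + (-77 + 108*105)) = (10 - 20239)/(631*21 + (-77 + 108*105)) = -20229/(13251 + (-77 + 11340)) = -20229/(13251 + 11263) = -20229/24514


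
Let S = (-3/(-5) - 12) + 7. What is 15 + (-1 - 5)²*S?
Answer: -717/5 ≈ -143.40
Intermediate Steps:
S = -22/5 (S = (-3*(-⅕) - 12) + 7 = (⅗ - 12) + 7 = -57/5 + 7 = -22/5 ≈ -4.4000)
15 + (-1 - 5)²*S = 15 + (-1 - 5)²*(-22/5) = 15 + (-6)²*(-22/5) = 15 + 36*(-22/5) = 15 - 792/5 = -717/5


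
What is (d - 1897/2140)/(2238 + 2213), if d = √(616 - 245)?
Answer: -1897/9525140 + √371/4451 ≈ 0.0041283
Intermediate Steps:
d = √371 ≈ 19.261
(d - 1897/2140)/(2238 + 2213) = (√371 - 1897/2140)/(2238 + 2213) = (√371 - 1897*1/2140)/4451 = (√371 - 1897/2140)*(1/4451) = (-1897/2140 + √371)*(1/4451) = -1897/9525140 + √371/4451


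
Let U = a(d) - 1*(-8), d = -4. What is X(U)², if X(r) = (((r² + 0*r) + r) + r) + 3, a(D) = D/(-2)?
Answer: 15129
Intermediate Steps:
a(D) = -D/2 (a(D) = D*(-½) = -D/2)
U = 10 (U = -½*(-4) - 1*(-8) = 2 + 8 = 10)
X(r) = 3 + r² + 2*r (X(r) = (((r² + 0) + r) + r) + 3 = ((r² + r) + r) + 3 = ((r + r²) + r) + 3 = (r² + 2*r) + 3 = 3 + r² + 2*r)
X(U)² = (3 + 10² + 2*10)² = (3 + 100 + 20)² = 123² = 15129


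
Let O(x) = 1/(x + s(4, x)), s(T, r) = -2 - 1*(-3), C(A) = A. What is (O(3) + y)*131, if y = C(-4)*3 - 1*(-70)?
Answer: 30523/4 ≈ 7630.8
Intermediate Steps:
s(T, r) = 1 (s(T, r) = -2 + 3 = 1)
y = 58 (y = -4*3 - 1*(-70) = -12 + 70 = 58)
O(x) = 1/(1 + x) (O(x) = 1/(x + 1) = 1/(1 + x))
(O(3) + y)*131 = (1/(1 + 3) + 58)*131 = (1/4 + 58)*131 = (¼ + 58)*131 = (233/4)*131 = 30523/4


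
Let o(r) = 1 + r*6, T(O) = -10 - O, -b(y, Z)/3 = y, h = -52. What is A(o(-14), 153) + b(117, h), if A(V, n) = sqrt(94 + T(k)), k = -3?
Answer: -351 + sqrt(87) ≈ -341.67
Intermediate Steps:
b(y, Z) = -3*y
o(r) = 1 + 6*r
A(V, n) = sqrt(87) (A(V, n) = sqrt(94 + (-10 - 1*(-3))) = sqrt(94 + (-10 + 3)) = sqrt(94 - 7) = sqrt(87))
A(o(-14), 153) + b(117, h) = sqrt(87) - 3*117 = sqrt(87) - 351 = -351 + sqrt(87)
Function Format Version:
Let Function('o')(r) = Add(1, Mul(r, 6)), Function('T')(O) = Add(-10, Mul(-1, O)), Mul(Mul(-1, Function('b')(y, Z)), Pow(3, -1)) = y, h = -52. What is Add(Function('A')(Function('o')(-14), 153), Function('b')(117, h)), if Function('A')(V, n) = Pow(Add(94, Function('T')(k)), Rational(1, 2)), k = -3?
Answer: Add(-351, Pow(87, Rational(1, 2))) ≈ -341.67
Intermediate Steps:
Function('b')(y, Z) = Mul(-3, y)
Function('o')(r) = Add(1, Mul(6, r))
Function('A')(V, n) = Pow(87, Rational(1, 2)) (Function('A')(V, n) = Pow(Add(94, Add(-10, Mul(-1, -3))), Rational(1, 2)) = Pow(Add(94, Add(-10, 3)), Rational(1, 2)) = Pow(Add(94, -7), Rational(1, 2)) = Pow(87, Rational(1, 2)))
Add(Function('A')(Function('o')(-14), 153), Function('b')(117, h)) = Add(Pow(87, Rational(1, 2)), Mul(-3, 117)) = Add(Pow(87, Rational(1, 2)), -351) = Add(-351, Pow(87, Rational(1, 2)))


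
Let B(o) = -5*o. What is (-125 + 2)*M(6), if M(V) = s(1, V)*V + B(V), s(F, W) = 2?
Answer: 2214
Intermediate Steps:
M(V) = -3*V (M(V) = 2*V - 5*V = -3*V)
(-125 + 2)*M(6) = (-125 + 2)*(-3*6) = -123*(-18) = 2214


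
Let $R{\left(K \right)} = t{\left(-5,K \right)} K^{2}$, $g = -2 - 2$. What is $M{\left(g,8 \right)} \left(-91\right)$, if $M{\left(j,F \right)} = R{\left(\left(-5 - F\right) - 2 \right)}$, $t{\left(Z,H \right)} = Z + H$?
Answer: $409500$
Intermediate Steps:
$g = -4$
$t{\left(Z,H \right)} = H + Z$
$R{\left(K \right)} = K^{2} \left(-5 + K\right)$ ($R{\left(K \right)} = \left(K - 5\right) K^{2} = \left(-5 + K\right) K^{2} = K^{2} \left(-5 + K\right)$)
$M{\left(j,F \right)} = \left(-7 - F\right)^{2} \left(-12 - F\right)$ ($M{\left(j,F \right)} = \left(\left(-5 - F\right) - 2\right)^{2} \left(-5 - \left(7 + F\right)\right) = \left(-7 - F\right)^{2} \left(-5 - \left(7 + F\right)\right) = \left(-7 - F\right)^{2} \left(-12 - F\right)$)
$M{\left(g,8 \right)} \left(-91\right) = \left(7 + 8\right)^{2} \left(-12 - 8\right) \left(-91\right) = 15^{2} \left(-12 - 8\right) \left(-91\right) = 225 \left(-20\right) \left(-91\right) = \left(-4500\right) \left(-91\right) = 409500$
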